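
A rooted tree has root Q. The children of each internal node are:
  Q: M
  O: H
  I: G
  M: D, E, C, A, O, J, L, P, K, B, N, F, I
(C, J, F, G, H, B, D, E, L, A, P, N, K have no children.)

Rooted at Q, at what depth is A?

Q–M–A — 2 edges.

2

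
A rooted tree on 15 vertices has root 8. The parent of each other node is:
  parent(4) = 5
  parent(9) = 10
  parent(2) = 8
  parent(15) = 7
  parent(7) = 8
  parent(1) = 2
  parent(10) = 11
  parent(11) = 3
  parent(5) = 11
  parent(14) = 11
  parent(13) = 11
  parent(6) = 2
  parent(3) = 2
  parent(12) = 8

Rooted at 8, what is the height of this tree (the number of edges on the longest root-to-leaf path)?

5

The longest root-to-leaf path is 8–2–3–11–5–4 (5 edges).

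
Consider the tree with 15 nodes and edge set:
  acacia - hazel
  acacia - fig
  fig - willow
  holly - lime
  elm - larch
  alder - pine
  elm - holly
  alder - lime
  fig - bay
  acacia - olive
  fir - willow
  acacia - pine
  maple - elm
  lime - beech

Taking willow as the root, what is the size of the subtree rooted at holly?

4

holly's subtree: {holly, elm, maple, larch}, size 4.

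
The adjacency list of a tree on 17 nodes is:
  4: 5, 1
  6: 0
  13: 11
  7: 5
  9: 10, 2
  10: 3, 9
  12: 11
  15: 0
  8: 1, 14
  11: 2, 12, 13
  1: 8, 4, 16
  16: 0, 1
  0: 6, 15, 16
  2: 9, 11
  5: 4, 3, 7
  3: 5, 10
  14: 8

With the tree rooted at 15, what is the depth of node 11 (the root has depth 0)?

10

15 → 0 → 16 → 1 → 4 → 5 → 3 → 10 → 9 → 2 → 11 — 10 edges.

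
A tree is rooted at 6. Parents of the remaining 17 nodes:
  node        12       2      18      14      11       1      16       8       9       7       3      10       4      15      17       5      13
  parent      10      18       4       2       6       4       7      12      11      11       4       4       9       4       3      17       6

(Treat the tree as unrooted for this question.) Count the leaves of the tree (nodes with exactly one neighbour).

Degree-1 nodes: 1, 5, 8, 13, 14, 15, 16 — 7 of them.

7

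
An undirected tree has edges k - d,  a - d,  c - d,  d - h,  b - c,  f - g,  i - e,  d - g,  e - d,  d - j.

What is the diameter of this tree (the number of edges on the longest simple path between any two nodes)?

BFS from b reaches f last, at distance 4; BFS from f confirms no node is farther.
Path: b–c–d–g–f.

4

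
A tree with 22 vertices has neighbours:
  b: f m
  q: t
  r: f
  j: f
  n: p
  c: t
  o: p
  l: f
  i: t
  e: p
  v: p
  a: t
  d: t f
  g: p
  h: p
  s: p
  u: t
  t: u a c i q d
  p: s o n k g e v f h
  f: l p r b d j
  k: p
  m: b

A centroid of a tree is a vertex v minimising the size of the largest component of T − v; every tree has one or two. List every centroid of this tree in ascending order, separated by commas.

f

Removing f splits the tree into components of sizes 9, 7, 2, 1, 1, 1; the largest is 9 ≤ ⌊22/2⌋ = 11.
Every other node leaves some component of size > 11, so the centroid is unique.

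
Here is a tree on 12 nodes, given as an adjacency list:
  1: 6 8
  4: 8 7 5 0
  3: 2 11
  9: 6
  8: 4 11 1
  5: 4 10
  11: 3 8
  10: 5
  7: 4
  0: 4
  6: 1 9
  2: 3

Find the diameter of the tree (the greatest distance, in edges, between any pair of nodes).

6

BFS from 10 reaches 9 last, at distance 6; BFS from 9 confirms no node is farther.
Path: 10 - 5 - 4 - 8 - 1 - 6 - 9.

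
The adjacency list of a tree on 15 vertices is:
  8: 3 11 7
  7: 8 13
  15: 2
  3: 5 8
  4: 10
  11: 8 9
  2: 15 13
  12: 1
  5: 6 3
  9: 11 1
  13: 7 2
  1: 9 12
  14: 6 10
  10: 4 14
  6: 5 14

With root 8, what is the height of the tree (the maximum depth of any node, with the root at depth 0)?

6

4 sits deepest: 8–3–5–6–14–10–4 — 6 edges from the root.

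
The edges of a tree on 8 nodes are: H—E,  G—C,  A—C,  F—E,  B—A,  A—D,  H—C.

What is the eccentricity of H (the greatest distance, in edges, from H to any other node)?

3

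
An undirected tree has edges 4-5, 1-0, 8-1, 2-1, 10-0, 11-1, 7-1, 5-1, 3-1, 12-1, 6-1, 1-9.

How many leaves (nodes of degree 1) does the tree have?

Degree-1 nodes: 2, 3, 4, 6, 7, 8, 9, 10, 11, 12 — 10 of them.

10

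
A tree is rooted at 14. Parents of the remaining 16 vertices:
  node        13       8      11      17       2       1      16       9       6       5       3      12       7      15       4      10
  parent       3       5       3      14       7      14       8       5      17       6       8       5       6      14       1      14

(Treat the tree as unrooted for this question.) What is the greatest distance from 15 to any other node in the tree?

7

A farthest node from 15 is 13 (11 also at distance 7).
The path 15–14–17–6–5–8–3–13 has 7 edges.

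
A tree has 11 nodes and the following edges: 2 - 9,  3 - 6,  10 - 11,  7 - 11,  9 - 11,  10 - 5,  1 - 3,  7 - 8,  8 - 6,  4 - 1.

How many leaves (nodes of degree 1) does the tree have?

Degree-1 nodes: 2, 4, 5 — 3 of them.

3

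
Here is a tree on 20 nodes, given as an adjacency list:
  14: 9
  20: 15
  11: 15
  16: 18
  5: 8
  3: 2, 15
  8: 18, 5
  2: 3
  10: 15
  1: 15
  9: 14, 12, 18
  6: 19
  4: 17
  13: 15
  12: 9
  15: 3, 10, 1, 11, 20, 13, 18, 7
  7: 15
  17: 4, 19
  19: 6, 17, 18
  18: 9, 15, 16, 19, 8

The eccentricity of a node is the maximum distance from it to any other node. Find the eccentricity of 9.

4

A farthest node from 9 is 2 (4 also at distance 4).
The path 9–18–15–3–2 has 4 edges.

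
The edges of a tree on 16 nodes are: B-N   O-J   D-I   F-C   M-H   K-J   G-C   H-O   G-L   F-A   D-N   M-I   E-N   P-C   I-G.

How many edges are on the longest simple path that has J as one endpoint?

The node farthest from J is A, via J – O – H – M – I – G – C – F – A — 8 edges.

8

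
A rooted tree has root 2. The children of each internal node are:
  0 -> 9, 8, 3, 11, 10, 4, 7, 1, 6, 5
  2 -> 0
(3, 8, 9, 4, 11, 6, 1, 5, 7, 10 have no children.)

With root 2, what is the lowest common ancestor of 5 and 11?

0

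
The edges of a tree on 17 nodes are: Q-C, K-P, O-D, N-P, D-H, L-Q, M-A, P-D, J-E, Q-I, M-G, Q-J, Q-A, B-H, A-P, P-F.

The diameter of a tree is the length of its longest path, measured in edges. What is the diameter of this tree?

7

BFS from E reaches B last, at distance 7; BFS from B confirms no node is farther.
Path: E-J-Q-A-P-D-H-B.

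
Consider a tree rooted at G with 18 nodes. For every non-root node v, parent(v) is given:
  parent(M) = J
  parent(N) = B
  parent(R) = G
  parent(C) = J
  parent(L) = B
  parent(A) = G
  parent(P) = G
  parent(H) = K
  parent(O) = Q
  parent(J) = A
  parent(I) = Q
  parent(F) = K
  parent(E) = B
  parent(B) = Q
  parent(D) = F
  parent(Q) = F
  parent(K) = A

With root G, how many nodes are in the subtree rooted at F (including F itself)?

9

Descendants of F (including itself): F, Q, D, I, B, O, N, L, E. That's 9.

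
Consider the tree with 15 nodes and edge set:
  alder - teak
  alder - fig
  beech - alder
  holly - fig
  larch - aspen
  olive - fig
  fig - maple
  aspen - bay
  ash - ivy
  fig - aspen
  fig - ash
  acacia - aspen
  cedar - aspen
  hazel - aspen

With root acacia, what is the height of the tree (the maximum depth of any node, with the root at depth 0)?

The longest root-to-leaf path is acacia → aspen → fig → ash → ivy (4 edges).

4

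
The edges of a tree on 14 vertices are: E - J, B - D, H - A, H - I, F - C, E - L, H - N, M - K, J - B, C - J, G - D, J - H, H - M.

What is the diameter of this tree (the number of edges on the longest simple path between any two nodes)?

BFS from G reaches K last, at distance 6; BFS from K confirms no node is farther.
Path: G–D–B–J–H–M–K.

6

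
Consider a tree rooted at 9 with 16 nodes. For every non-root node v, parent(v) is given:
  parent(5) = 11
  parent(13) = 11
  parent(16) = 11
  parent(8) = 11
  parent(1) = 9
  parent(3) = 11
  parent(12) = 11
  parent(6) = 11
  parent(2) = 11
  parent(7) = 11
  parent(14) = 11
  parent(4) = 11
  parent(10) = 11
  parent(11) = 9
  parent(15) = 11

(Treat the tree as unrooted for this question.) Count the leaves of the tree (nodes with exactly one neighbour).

Degree-1 nodes: 1, 2, 3, 4, 5, 6, 7, 8, 10, 12, 13, 14, 15, 16 — 14 of them.

14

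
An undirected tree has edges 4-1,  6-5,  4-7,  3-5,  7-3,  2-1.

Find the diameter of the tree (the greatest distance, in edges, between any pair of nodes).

6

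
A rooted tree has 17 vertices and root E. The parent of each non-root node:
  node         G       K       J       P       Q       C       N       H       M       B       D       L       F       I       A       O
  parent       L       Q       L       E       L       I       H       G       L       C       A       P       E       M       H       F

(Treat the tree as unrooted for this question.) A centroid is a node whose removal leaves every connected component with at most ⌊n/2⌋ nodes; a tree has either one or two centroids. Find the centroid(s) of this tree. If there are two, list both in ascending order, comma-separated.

L

Removing L splits the tree into components of sizes 5, 4, 4, 2, 1; the largest is 5 ≤ ⌊17/2⌋ = 8.
No neighbour of L does as well, so L is the unique centroid.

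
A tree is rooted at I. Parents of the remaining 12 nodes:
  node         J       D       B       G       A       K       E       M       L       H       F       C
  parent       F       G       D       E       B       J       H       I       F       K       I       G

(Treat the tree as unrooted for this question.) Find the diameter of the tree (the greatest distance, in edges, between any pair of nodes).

10

Starting from A, a farthest node is M at distance 10.
One longest path: A - B - D - G - E - H - K - J - F - I - M.
So the diameter is 10.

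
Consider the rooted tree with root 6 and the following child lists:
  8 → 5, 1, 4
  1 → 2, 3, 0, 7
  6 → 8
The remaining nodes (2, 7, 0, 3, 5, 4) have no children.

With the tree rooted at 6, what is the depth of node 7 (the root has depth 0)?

Climbing from 7 to the root: 7–1–8–6. That's 3 steps.

3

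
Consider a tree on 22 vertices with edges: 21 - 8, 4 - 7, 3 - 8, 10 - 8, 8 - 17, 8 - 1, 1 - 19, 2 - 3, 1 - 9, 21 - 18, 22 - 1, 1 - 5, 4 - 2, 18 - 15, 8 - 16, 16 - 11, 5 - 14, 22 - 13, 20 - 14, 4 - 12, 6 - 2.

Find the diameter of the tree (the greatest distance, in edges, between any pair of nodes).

8

Starting from 12, a farthest node is 20 at distance 8.
One longest path: 12-4-2-3-8-1-5-14-20.
So the diameter is 8.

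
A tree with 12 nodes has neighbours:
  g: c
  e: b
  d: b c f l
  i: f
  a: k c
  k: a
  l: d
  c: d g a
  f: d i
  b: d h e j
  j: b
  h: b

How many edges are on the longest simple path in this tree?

5

A longest path is k - a - c - d - b - e, with 5 edges.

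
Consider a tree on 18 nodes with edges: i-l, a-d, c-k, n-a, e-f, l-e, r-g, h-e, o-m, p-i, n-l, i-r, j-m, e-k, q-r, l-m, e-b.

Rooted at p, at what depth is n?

Climbing from n to the root: n – l – i – p. That's 3 steps.

3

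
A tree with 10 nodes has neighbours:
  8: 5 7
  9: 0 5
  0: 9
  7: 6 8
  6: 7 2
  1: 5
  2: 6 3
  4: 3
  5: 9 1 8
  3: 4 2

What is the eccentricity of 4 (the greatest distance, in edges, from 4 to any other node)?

8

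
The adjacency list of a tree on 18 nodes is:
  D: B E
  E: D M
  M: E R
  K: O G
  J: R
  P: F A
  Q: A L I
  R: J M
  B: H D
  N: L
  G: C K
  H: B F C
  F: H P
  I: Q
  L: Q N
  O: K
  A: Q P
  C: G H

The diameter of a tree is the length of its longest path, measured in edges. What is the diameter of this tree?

12

Starting from J, a farthest node is N at distance 12.
One longest path: J - R - M - E - D - B - H - F - P - A - Q - L - N.
So the diameter is 12.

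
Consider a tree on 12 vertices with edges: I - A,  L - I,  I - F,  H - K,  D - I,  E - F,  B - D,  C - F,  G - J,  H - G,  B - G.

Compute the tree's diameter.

Starting from C, a farthest node is K at distance 7.
One longest path: C-F-I-D-B-G-H-K.
So the diameter is 7.

7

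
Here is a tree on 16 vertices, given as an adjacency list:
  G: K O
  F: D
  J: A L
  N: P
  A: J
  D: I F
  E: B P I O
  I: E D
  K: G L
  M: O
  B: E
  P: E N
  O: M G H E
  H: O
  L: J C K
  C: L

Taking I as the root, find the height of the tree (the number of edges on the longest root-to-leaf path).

7

A sits deepest: I → E → O → G → K → L → J → A — 7 edges from the root.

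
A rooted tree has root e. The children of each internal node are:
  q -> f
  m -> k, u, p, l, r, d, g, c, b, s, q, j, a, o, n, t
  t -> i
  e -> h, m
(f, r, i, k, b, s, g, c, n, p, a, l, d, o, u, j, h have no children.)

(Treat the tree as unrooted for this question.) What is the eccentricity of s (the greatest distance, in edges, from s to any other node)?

3

Distances from s peak at 3, attained at h (f, i also at distance 3).
s–m–e–h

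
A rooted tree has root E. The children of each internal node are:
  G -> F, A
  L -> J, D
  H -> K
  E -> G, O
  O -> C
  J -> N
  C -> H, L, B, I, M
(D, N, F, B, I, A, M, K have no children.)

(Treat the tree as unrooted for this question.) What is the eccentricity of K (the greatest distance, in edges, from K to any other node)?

6

Distances from K peak at 6, attained at A (F also at distance 6).
K–H–C–O–E–G–A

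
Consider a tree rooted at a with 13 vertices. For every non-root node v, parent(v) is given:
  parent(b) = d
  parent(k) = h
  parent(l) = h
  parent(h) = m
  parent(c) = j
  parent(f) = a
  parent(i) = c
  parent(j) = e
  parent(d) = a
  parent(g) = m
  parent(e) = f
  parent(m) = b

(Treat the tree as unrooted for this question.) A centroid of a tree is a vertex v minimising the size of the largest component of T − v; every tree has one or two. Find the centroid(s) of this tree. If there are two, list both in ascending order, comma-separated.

Removing d splits the tree into components of sizes 6, 6; the largest is 6 ≤ ⌊13/2⌋ = 6.
Every other node leaves some component of size > 6, so the centroid is unique.

d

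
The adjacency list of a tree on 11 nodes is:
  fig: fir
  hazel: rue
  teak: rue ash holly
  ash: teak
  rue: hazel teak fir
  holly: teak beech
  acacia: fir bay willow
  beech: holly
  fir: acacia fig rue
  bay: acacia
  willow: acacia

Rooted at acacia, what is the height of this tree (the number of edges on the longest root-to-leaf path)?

beech sits deepest: acacia – fir – rue – teak – holly – beech — 5 edges from the root.

5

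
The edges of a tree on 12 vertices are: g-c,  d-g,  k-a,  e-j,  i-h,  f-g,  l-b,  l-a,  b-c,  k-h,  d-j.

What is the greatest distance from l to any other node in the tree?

A farthest node from l is e.
The path l-b-c-g-d-j-e has 6 edges.

6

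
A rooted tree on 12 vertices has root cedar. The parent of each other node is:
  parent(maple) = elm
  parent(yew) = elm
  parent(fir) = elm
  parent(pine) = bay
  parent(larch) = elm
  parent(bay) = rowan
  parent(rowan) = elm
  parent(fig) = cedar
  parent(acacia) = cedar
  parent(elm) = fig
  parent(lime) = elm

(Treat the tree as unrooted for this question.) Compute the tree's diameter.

6

BFS from acacia reaches pine last, at distance 6; BFS from pine confirms no node is farther.
Path: acacia – cedar – fig – elm – rowan – bay – pine.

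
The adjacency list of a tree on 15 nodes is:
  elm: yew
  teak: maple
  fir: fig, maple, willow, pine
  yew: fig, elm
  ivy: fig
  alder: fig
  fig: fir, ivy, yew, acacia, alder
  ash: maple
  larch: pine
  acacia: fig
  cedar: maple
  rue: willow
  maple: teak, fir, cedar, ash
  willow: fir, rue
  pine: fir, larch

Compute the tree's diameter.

Starting from teak, a farthest node is elm at distance 5.
One longest path: teak–maple–fir–fig–yew–elm.
So the diameter is 5.

5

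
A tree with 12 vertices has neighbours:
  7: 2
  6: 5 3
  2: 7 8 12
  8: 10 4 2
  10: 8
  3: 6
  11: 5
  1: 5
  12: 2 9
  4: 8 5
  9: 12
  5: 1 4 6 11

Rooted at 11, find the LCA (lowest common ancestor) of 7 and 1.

7's ancestor chain is 7, 2, 8, 4, 5, 11 and 1's is 1, 5, 11; they first meet at 5.

5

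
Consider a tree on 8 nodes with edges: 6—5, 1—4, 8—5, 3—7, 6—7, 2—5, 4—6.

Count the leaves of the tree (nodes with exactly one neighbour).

The leaves are 1, 2, 3, 8.
That is 4 leaves.

4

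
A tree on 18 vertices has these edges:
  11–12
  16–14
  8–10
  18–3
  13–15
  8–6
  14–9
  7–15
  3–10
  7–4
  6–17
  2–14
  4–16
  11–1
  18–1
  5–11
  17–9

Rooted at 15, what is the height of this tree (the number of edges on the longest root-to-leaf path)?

The longest root-to-leaf path is 15 – 7 – 4 – 16 – 14 – 9 – 17 – 6 – 8 – 10 – 3 – 18 – 1 – 11 – 12 (14 edges).

14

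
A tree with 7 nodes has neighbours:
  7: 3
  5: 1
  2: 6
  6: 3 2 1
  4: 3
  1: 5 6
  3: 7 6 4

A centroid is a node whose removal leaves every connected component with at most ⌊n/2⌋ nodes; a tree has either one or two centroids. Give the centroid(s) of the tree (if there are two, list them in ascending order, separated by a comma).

6

Delete 6: the remaining components have sizes 3, 2, 1. Max 3 ≤ 3, so 6 is a centroid.
No neighbour of 6 does as well, so 6 is the unique centroid.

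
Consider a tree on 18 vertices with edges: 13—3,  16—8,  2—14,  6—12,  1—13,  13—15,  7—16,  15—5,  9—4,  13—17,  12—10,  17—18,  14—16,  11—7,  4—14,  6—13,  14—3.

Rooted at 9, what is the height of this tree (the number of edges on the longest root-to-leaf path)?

7

A deepest node is 10, reached by 9–4–14–3–13–6–12–10.
That path has 7 edges, so the height is 7.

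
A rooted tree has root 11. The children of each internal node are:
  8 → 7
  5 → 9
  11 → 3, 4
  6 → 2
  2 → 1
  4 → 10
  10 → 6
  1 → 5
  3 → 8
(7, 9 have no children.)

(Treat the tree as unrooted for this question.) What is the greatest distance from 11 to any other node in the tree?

7

The node farthest from 11 is 9, via 11-4-10-6-2-1-5-9 — 7 edges.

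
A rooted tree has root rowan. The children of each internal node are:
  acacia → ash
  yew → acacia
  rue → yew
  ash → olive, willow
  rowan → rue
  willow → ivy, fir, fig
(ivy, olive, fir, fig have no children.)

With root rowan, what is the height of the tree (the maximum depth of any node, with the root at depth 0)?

6

ivy sits deepest: rowan-rue-yew-acacia-ash-willow-ivy — 6 edges from the root.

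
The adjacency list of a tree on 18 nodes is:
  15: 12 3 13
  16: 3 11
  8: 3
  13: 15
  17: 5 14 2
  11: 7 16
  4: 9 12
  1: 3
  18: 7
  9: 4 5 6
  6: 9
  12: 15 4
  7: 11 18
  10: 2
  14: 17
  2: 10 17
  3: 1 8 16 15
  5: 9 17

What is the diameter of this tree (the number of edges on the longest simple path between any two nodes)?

12

A longest path is 10 - 2 - 17 - 5 - 9 - 4 - 12 - 15 - 3 - 16 - 11 - 7 - 18, with 12 edges.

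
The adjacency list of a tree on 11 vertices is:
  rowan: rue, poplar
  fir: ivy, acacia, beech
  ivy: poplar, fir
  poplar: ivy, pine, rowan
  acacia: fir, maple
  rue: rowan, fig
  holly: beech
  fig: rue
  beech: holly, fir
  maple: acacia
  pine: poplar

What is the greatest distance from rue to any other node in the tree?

The node farthest from rue is holly (maple also at distance 6), via rue–rowan–poplar–ivy–fir–beech–holly — 6 edges.

6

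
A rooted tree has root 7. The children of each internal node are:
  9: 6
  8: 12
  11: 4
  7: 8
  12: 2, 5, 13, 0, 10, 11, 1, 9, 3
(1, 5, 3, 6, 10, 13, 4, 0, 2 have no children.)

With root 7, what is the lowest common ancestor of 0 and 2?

0's ancestor chain is 0, 12, 8, 7 and 2's is 2, 12, 8, 7; they first meet at 12.

12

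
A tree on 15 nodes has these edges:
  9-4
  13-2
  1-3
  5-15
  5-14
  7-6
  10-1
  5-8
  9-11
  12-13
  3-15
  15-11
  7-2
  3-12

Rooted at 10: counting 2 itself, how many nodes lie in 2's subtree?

3

Descendants of 2 (including itself): 2, 7, 6. That's 3.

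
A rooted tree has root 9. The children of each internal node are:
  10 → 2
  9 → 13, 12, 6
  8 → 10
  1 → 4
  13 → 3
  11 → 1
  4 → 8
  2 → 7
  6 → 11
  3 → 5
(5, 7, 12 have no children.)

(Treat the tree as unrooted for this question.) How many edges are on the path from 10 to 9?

The path is 10–8–4–1–11–6–9, which has 6 edges.

6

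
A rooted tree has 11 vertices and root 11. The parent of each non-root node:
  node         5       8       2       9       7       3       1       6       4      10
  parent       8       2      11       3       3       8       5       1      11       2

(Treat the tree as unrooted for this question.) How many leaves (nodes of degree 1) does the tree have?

5

The leaves are 4, 6, 7, 9, 10.
That is 5 leaves.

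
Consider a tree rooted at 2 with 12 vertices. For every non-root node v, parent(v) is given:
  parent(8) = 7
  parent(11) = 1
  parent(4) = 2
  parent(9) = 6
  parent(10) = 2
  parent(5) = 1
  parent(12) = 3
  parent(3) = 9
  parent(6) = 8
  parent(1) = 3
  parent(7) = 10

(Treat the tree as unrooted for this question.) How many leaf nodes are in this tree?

4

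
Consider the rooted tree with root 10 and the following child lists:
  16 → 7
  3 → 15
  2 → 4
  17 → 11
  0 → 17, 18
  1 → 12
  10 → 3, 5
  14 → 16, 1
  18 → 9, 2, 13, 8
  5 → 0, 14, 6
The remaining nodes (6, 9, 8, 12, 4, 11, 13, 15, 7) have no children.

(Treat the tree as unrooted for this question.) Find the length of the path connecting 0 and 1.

3

The path is 0 – 5 – 14 – 1, which has 3 edges.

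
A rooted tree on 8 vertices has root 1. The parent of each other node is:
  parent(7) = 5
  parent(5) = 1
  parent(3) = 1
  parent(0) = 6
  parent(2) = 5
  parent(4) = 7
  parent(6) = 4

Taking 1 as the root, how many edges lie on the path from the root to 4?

3

Climbing from 4 to the root: 4 – 7 – 5 – 1. That's 3 steps.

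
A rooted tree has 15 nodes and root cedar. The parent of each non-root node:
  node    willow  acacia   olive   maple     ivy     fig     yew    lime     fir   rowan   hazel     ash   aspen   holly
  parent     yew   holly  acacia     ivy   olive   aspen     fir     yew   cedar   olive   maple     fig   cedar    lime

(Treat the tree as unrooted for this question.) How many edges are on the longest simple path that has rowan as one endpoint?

10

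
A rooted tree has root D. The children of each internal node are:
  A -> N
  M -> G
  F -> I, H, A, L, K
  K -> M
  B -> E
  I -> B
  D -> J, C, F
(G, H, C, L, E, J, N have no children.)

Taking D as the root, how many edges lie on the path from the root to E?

4

Path from D to E: D – F – I – B – E, which has 4 edges.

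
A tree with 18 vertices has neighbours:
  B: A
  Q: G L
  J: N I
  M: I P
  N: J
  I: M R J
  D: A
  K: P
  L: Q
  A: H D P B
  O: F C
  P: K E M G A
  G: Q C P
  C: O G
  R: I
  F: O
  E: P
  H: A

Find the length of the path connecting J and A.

J – I – M – P – A: 4 edges.

4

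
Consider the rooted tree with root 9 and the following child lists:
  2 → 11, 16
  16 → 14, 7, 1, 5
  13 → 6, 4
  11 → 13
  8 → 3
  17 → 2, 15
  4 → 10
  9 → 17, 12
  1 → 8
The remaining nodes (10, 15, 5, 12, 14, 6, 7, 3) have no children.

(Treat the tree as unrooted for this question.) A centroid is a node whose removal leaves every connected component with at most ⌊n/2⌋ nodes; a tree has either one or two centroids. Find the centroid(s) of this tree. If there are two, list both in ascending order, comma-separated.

2

If 2 is removed the pieces have sizes 7, 5, 4, all ≤ ⌊17/2⌋ = 8.
Every other node leaves some component of size > 8, so the centroid is unique.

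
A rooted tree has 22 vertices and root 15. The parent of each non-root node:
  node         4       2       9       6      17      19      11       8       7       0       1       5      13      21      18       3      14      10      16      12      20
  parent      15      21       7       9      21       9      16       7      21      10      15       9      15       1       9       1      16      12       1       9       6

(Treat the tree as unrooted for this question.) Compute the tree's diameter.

8

BFS from 14 reaches 0 last, at distance 8; BFS from 0 confirms no node is farther.
Path: 14–16–1–21–7–9–12–10–0.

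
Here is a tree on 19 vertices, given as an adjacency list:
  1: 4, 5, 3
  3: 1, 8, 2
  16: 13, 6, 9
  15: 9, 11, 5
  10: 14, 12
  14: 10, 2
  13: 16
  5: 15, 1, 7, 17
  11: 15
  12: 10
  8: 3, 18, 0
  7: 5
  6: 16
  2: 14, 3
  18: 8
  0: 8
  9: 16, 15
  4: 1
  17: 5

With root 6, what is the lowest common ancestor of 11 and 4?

Ancestors of 11 (toward the root): 11, 15, 9, 16, 6.
Ancestors of 4: 4, 1, 5, 15, 9, 16, 6.
The deepest node appearing in both lists is 15.

15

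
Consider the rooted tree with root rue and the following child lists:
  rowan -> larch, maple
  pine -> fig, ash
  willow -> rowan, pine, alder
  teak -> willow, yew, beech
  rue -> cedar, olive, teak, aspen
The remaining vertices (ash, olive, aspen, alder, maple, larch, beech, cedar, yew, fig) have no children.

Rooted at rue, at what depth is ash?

4

Climbing from ash to the root: ash – pine – willow – teak – rue. That's 4 steps.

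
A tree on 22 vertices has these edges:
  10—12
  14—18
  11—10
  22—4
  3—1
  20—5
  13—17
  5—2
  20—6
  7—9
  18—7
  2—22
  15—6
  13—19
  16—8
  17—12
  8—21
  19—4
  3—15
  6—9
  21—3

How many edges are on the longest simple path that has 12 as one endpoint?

14

The node farthest from 12 is 16, via 12 – 17 – 13 – 19 – 4 – 22 – 2 – 5 – 20 – 6 – 15 – 3 – 21 – 8 – 16 — 14 edges.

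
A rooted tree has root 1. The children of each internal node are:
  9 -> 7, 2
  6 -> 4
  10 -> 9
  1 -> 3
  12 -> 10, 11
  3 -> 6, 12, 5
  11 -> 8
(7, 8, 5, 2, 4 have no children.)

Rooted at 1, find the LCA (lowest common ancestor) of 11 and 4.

11's ancestor chain is 11, 12, 3, 1 and 4's is 4, 6, 3, 1; they first meet at 3.

3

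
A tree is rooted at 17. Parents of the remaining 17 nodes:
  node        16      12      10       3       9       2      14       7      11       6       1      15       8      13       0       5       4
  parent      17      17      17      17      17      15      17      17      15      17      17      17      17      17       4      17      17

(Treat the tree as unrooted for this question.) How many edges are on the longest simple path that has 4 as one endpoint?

A farthest node from 4 is 2 (11 also at distance 3).
The path 4-17-15-2 has 3 edges.

3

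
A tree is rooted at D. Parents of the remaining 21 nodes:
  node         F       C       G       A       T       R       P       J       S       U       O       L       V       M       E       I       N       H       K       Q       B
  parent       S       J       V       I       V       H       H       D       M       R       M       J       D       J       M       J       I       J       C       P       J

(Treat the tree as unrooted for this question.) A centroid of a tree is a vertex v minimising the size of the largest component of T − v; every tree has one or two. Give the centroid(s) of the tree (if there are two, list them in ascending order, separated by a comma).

J

Delete J: the remaining components have sizes 5, 5, 4, 3, 2, 1, 1. Max 5 ≤ 11, so J is a centroid.
No neighbour of J does as well, so J is the unique centroid.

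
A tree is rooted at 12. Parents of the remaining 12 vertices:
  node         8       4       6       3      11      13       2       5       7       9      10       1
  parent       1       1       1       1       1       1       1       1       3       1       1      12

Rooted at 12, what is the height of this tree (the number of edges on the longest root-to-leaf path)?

3

7 sits deepest: 12 → 1 → 3 → 7 — 3 edges from the root.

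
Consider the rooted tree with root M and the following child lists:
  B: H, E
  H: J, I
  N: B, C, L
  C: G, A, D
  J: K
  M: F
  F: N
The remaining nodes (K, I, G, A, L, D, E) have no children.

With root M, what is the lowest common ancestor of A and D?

Path A→root: A C N F M; path D→root: D C N F M.
First common node: C.

C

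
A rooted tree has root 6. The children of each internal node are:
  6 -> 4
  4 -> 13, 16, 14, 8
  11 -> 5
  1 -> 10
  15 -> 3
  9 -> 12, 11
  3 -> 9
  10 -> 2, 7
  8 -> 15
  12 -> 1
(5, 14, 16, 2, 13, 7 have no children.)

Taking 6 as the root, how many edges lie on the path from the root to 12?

6

Climbing from 12 to the root: 12 – 9 – 3 – 15 – 8 – 4 – 6. That's 6 steps.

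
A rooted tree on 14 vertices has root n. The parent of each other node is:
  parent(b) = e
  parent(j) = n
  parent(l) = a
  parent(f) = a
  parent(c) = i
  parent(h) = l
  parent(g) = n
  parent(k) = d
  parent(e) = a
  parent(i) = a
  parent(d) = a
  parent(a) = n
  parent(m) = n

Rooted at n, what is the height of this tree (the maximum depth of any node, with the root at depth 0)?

3

A deepest node is c, reached by n – a – i – c.
That path has 3 edges, so the height is 3.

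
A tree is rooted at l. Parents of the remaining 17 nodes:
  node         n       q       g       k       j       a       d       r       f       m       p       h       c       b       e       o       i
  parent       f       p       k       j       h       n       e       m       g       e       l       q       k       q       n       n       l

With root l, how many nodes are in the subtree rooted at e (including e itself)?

Descendants of e (including itself): e, m, d, r. That's 4.

4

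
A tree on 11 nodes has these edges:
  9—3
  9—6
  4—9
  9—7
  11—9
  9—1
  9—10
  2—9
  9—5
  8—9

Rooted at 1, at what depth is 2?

Path from 1 to 2: 1–9–2, which has 2 edges.

2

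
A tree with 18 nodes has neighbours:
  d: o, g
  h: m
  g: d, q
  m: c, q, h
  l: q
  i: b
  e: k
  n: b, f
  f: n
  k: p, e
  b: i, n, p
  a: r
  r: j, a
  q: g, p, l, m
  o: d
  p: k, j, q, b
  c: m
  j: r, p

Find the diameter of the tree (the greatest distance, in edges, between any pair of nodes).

7

A longest path is o - d - g - q - p - b - n - f, with 7 edges.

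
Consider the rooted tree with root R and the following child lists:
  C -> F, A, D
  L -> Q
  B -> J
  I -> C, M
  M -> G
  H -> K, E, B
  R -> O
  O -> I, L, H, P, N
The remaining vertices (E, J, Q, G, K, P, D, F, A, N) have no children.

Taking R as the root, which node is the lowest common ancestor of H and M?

Path H→root: H O R; path M→root: M I O R.
First common node: O.

O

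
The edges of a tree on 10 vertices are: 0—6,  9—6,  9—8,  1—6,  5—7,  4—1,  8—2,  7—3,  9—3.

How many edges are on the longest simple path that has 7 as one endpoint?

5

Distances from 7 peak at 5, attained at 4.
7-3-9-6-1-4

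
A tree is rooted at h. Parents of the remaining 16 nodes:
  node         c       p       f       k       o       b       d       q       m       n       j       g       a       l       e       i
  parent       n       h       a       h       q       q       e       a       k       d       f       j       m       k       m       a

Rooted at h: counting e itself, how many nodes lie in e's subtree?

The subtree rooted at e contains: e, d, n, c — 4 nodes.

4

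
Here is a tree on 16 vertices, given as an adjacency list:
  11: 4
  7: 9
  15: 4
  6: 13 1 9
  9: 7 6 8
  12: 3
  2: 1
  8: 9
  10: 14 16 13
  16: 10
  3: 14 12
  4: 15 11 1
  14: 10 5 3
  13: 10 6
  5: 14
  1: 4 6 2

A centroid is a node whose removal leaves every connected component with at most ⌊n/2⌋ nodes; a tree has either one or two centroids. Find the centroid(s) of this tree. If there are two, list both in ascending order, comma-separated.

6

If 6 is removed the pieces have sizes 7, 5, 3, all ≤ ⌊16/2⌋ = 8.
Every other node leaves some component of size > 8, so the centroid is unique.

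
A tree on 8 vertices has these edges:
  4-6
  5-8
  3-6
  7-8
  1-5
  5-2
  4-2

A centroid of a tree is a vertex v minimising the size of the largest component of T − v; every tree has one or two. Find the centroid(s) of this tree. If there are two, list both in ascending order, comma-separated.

If 5 is removed the pieces have sizes 4, 2, 1, all ≤ ⌊8/2⌋ = 4.
2 is adjacent to 5 and is also a centroid (the largest component after removing it is likewise 4).

2, 5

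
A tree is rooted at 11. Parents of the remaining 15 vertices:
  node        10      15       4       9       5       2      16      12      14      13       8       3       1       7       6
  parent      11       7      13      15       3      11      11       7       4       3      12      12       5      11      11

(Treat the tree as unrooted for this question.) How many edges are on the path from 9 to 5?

5

9 - 15 - 7 - 12 - 3 - 5: 5 edges.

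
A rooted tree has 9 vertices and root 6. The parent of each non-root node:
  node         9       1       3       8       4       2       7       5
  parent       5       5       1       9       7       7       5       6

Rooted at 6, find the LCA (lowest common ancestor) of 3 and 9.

5

Ancestors of 3 (toward the root): 3, 1, 5, 6.
Ancestors of 9: 9, 5, 6.
The deepest node appearing in both lists is 5.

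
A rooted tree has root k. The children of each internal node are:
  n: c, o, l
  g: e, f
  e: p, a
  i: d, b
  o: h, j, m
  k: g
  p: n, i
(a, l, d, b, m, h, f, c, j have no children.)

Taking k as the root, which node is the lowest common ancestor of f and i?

g

Path f→root: f g k; path i→root: i p e g k.
First common node: g.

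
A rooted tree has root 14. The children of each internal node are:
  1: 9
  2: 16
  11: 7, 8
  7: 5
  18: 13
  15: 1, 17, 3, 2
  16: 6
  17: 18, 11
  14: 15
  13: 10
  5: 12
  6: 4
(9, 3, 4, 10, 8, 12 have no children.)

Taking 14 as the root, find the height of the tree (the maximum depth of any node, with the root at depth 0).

6

12 sits deepest: 14 – 15 – 17 – 11 – 7 – 5 – 12 — 6 edges from the root.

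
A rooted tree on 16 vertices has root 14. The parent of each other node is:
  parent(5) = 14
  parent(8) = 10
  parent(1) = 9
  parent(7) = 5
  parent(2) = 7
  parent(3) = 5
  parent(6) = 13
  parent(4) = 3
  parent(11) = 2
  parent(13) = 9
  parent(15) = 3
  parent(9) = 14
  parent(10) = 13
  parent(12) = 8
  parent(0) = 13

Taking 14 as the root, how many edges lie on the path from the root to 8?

Climbing from 8 to the root: 8–10–13–9–14. That's 4 steps.

4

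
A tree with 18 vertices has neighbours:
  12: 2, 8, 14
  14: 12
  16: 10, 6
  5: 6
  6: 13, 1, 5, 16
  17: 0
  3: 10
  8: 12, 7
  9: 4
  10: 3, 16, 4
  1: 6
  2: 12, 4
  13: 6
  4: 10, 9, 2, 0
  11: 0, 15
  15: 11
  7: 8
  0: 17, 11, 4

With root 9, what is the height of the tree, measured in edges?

The longest root-to-leaf path is 9 – 4 – 2 – 12 – 8 – 7 (5 edges).

5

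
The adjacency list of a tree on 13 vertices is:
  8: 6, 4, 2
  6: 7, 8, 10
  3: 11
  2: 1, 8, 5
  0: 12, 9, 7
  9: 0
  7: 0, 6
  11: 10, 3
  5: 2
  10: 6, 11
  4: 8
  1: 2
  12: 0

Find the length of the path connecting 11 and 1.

5

The path is 11 - 10 - 6 - 8 - 2 - 1, which has 5 edges.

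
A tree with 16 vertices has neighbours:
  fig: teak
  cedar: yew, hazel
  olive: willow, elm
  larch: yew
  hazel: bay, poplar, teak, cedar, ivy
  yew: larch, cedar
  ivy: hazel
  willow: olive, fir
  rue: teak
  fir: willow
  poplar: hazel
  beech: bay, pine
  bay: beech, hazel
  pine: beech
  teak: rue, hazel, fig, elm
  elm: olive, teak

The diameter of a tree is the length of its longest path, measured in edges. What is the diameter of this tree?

8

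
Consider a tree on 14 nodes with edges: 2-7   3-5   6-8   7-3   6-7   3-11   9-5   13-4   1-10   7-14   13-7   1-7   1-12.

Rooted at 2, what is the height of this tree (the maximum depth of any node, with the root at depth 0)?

4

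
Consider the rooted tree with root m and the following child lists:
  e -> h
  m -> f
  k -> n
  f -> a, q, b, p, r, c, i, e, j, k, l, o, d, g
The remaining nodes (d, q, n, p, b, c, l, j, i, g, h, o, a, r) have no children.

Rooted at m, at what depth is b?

2

m → f → b — 2 edges.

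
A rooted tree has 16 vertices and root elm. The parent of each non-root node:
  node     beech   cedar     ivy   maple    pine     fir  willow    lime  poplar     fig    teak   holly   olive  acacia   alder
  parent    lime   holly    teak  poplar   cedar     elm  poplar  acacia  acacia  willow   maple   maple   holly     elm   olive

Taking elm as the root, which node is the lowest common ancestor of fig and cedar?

poplar

Path fig→root: fig willow poplar acacia elm; path cedar→root: cedar holly maple poplar acacia elm.
First common node: poplar.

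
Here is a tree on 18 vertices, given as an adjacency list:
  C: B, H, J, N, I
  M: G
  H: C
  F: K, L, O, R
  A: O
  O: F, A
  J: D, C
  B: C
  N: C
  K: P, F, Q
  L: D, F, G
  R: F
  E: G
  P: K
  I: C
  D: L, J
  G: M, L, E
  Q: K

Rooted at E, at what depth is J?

E–G–L–D–J — 4 edges.

4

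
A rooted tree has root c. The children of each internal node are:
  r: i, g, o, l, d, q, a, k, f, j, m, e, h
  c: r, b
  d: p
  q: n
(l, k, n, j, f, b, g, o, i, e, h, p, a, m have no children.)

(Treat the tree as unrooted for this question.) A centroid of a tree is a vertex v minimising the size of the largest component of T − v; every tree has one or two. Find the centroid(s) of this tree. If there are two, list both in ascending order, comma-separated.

If r is removed the pieces have sizes 2, 2, 2, 1, 1, 1, 1, 1, 1, 1, 1, 1, 1, 1, all ≤ ⌊18/2⌋ = 9.
Every other node leaves some component of size > 9, so the centroid is unique.

r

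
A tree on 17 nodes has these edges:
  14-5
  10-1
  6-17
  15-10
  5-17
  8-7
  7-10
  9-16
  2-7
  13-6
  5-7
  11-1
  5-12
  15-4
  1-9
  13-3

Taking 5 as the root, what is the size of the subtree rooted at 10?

7

The subtree rooted at 10 contains: 10, 1, 15, 9, 11, 4, 16 — 7 nodes.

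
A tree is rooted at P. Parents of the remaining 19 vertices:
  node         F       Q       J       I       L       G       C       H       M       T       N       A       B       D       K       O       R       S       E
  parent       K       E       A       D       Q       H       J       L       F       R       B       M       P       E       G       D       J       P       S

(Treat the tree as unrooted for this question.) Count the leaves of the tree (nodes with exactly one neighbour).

Degree-1 nodes: C, I, N, O, T — 5 of them.

5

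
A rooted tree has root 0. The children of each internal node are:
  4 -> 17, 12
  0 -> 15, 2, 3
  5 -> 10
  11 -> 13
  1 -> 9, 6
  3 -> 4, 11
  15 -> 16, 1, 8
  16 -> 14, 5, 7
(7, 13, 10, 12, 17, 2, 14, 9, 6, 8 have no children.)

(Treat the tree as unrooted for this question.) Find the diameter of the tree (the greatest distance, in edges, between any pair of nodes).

7

A longest path is 12–4–3–0–15–16–5–10, with 7 edges.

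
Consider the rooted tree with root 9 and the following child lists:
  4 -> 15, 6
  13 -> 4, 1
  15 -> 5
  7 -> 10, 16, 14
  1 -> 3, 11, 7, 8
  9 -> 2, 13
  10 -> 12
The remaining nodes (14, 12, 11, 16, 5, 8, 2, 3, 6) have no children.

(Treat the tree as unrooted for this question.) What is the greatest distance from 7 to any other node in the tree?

The node farthest from 7 is 5, via 7–1–13–4–15–5 — 5 edges.

5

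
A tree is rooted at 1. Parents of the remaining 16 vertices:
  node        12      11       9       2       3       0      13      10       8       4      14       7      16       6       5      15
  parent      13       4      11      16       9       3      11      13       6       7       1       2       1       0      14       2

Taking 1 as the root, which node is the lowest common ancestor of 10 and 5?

Path 10→root: 10 13 11 4 7 2 16 1; path 5→root: 5 14 1.
First common node: 1.

1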